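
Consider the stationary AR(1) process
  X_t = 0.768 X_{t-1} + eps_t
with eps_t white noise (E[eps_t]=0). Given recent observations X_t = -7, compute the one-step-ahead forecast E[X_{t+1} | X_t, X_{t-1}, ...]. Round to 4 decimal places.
E[X_{t+1} \mid \mathcal F_t] = -5.3760

For an AR(p) model X_t = c + sum_i phi_i X_{t-i} + eps_t, the
one-step-ahead conditional mean is
  E[X_{t+1} | X_t, ...] = c + sum_i phi_i X_{t+1-i}.
Substitute known values:
  E[X_{t+1} | ...] = (0.768) * (-7)
                   = -5.3760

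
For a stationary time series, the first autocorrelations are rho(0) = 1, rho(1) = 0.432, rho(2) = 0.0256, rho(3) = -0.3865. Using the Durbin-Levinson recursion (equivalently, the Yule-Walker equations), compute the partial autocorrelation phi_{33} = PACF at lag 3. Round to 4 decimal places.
\phi_{33} = -0.4021

The PACF at lag k is phi_{kk}, the last component of the solution
to the Yule-Walker system G_k phi = r_k where
  (G_k)_{ij} = rho(|i - j|), (r_k)_i = rho(i), i,j = 1..k.
Equivalently, Durbin-Levinson gives phi_{kk} iteratively:
  phi_{11} = rho(1)
  phi_{kk} = [rho(k) - sum_{j=1..k-1} phi_{k-1,j} rho(k-j)]
            / [1 - sum_{j=1..k-1} phi_{k-1,j} rho(j)],
  phi_{k,j} = phi_{k-1,j} - phi_{kk} phi_{k-1,k-j},  j = 1..k-1.
Step k = 1:
  phi_11 = rho(1) = 0.432.
Step k = 2:
  phi_22 = [rho(2) - phi_11 rho(1)] / [1 - phi_11 rho(1)] = [0.0256 - (0.432)(0.432)] / [1 - (0.432)(0.432)]
         = -0.161024 / 0.813376 = -0.19797.
  Update: phi_21 = phi_11 - phi_22 phi_11 = 0.432 - (-0.19797)(0.432) = 0.517523.
Step k = 3:
  phi_33 = [rho(3) - phi_21 rho(2) - phi_22 rho(1)] / [1 - phi_21 rho(1) - phi_22 rho(2)]
    numerator   = -0.3865 - (0.517523)(0.0256) - (-0.19797)(0.432) = -0.31422557
    denominator = 1 - (0.517523)(0.432) - (-0.19797)(0.0256) = 0.78149809
  phi_33 = -0.31422557 / 0.78149809 = -0.4021.
Therefore phi_{33} = -0.4021.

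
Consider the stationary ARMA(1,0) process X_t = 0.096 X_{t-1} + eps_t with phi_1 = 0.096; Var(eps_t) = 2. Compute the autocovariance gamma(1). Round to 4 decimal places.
\gamma(1) = 0.1938

Multiply the model equation by X_{t-k} and take expectations. With theta_0 = psi_0 = 1 and psi_j the MA(infinity) weights, this gives
  gamma(k) - sum_i phi_i gamma(k-i) = c_k,
  c_k = sigma^2 * sum_{j=k..q} theta_j psi_{j-k}   (c_k = 0 for k > q),
using gamma(-m) = gamma(m).
Pure AR (q = 0): c_0 = sigma^2 = 2, c_k = 0 for k >= 1.
Equations for k = 0 and k = 1 (AR order 1):
  gamma(0) = phi_1 gamma(1) + c_0
  gamma(1) = phi_1 gamma(0) + c_1
Substituting the second into the first: gamma(0) (1 - phi_1^2) = c_0 + phi_1 c_1, so
  gamma(0) = c_0 / (1 - phi_1^2) = 2 / (1 - (0.096)^2) = 2 / 0.990784 = 2.018603.
  gamma(1) = phi_1 gamma(0) = (0.096)(2.018603) = 0.193786.
Therefore gamma(1) = 0.1938 (to 4 decimal places).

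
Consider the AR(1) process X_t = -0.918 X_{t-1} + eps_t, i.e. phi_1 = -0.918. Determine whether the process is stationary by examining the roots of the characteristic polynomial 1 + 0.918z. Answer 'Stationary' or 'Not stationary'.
\text{Stationary}

The AR(p) characteristic polynomial is P(z) = 1 + 0.918z.
Stationarity requires all roots to lie outside the unit circle, i.e. |z| > 1 for every root.
This is linear in z: 1 + (0.918) z = 0  =>  z = -1/(0.918) = -1.089325,  |z| = 1.089325.
Moduli of all roots: 1.0893.
All moduli strictly greater than 1? Yes.
Verdict: Stationary.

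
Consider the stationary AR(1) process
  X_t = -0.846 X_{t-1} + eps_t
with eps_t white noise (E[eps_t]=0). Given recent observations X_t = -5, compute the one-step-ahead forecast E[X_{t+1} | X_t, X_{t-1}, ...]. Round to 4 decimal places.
E[X_{t+1} \mid \mathcal F_t] = 4.2300

For an AR(p) model X_t = c + sum_i phi_i X_{t-i} + eps_t, the
one-step-ahead conditional mean is
  E[X_{t+1} | X_t, ...] = c + sum_i phi_i X_{t+1-i}.
Substitute known values:
  E[X_{t+1} | ...] = (-0.846) * (-5)
                   = 4.2300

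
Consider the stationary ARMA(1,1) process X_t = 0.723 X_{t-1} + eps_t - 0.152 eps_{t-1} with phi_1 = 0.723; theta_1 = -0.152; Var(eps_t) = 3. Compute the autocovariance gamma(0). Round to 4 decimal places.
\gamma(0) = 5.0494

Multiply the model equation by X_{t-k} and take expectations. With theta_0 = psi_0 = 1 and psi_j the MA(infinity) weights, this gives
  gamma(k) - sum_i phi_i gamma(k-i) = c_k,
  c_k = sigma^2 * sum_{j=k..q} theta_j psi_{j-k}   (c_k = 0 for k > q),
using gamma(-m) = gamma(m).
psi-weights needed (psi_j = theta_j + sum_i phi_i psi_{j-i}):
  psi_1 = theta_1 + phi_1 = -0.152 + (0.723) = 0.571
Right-hand sides:
  c_0 = sigma^2 (1 + theta_1 psi_1) = 3 * (1 + (-0.152)(0.571)) = 3 * 0.913208 = 2.739624
  c_1 = sigma^2 theta_1 = 3 * (-0.152) = -0.456
  c_2 = 0
Equations for k = 0 and k = 1 (AR order 1):
  gamma(0) = phi_1 gamma(1) + c_0
  gamma(1) = phi_1 gamma(0) + c_1
Substituting the second into the first: gamma(0) (1 - phi_1^2) = c_0 + phi_1 c_1, so
  gamma(0) = (c_0 + phi_1 c_1) / (1 - phi_1^2) = (2.739624 + (0.723)(-0.456)) / (1 - (0.723)^2) = 2.409936 / 0.477271 = 5.049408.
Therefore gamma(0) = 5.0494 (to 4 decimal places).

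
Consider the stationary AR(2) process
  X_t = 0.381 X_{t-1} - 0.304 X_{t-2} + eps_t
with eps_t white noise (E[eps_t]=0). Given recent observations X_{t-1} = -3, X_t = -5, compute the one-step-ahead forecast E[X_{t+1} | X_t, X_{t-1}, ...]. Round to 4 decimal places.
E[X_{t+1} \mid \mathcal F_t] = -0.9930

For an AR(p) model X_t = c + sum_i phi_i X_{t-i} + eps_t, the
one-step-ahead conditional mean is
  E[X_{t+1} | X_t, ...] = c + sum_i phi_i X_{t+1-i}.
Substitute known values:
  E[X_{t+1} | ...] = (0.381) * (-5) + (-0.304) * (-3)
                   = -0.9930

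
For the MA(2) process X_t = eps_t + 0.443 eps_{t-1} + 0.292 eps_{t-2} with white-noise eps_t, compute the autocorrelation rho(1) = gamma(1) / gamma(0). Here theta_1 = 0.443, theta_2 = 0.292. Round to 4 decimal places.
\rho(1) = 0.4466

For an MA(q) process with theta_0 = 1, the autocovariance is
  gamma(k) = sigma^2 * sum_{i=0..q-k} theta_i * theta_{i+k},
and rho(k) = gamma(k) / gamma(0). Sigma^2 cancels.
  numerator   = (1)*(0.443) + (0.443)*(0.292) = 0.572356.
  denominator = (1)^2 + (0.443)^2 + (0.292)^2 = 1.281513.
  rho(1) = 0.572356 / 1.281513 = 0.4466.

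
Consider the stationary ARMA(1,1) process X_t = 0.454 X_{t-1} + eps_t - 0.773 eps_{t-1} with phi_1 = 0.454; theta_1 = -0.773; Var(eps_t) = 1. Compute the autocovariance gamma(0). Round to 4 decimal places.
\gamma(0) = 1.1282

Multiply the model equation by X_{t-k} and take expectations. With theta_0 = psi_0 = 1 and psi_j the MA(infinity) weights, this gives
  gamma(k) - sum_i phi_i gamma(k-i) = c_k,
  c_k = sigma^2 * sum_{j=k..q} theta_j psi_{j-k}   (c_k = 0 for k > q),
using gamma(-m) = gamma(m).
psi-weights needed (psi_j = theta_j + sum_i phi_i psi_{j-i}):
  psi_1 = theta_1 + phi_1 = -0.773 + (0.454) = -0.319
Right-hand sides:
  c_0 = sigma^2 (1 + theta_1 psi_1) = 1 * (1 + (-0.773)(-0.319)) = 1 * 1.246587 = 1.246587
  c_1 = sigma^2 theta_1 = 1 * (-0.773) = -0.773
  c_2 = 0
Equations for k = 0 and k = 1 (AR order 1):
  gamma(0) = phi_1 gamma(1) + c_0
  gamma(1) = phi_1 gamma(0) + c_1
Substituting the second into the first: gamma(0) (1 - phi_1^2) = c_0 + phi_1 c_1, so
  gamma(0) = (c_0 + phi_1 c_1) / (1 - phi_1^2) = (1.246587 + (0.454)(-0.773)) / (1 - (0.454)^2) = 0.895645 / 0.793884 = 1.128181.
Therefore gamma(0) = 1.1282 (to 4 decimal places).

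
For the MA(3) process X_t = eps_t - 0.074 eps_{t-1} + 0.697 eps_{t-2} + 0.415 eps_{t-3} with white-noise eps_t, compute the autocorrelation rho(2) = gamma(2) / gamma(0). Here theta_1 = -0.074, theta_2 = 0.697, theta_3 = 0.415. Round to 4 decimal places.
\rho(2) = 0.4005

For an MA(q) process with theta_0 = 1, the autocovariance is
  gamma(k) = sigma^2 * sum_{i=0..q-k} theta_i * theta_{i+k},
and rho(k) = gamma(k) / gamma(0). Sigma^2 cancels.
  numerator   = (1)*(0.697) + (-0.074)*(0.415) = 0.66629.
  denominator = (1)^2 + (-0.074)^2 + (0.697)^2 + (0.415)^2 = 1.66351.
  rho(2) = 0.66629 / 1.66351 = 0.4005.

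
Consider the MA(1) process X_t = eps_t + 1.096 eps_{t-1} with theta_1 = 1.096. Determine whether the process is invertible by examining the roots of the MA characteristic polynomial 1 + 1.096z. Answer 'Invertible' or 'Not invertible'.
\text{Not invertible}

The MA(q) characteristic polynomial is P(z) = 1 + 1.096z.
Invertibility requires all roots to lie outside the unit circle, i.e. |z| > 1 for every root.
This is linear in z: 1 + (1.096) z = 0  =>  z = -1/(1.096) = -0.912409,  |z| = 0.912409.
Moduli of all roots: 0.9124.
All moduli strictly greater than 1? No.
Verdict: Not invertible.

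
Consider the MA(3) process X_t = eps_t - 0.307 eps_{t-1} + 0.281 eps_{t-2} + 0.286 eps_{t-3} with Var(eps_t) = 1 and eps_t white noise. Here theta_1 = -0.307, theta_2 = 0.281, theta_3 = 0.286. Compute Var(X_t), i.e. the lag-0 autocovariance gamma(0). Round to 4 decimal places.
\gamma(0) = 1.2550

For an MA(q) process X_t = eps_t + sum_i theta_i eps_{t-i} with
Var(eps_t) = sigma^2, the variance is
  gamma(0) = sigma^2 * (1 + sum_i theta_i^2).
  sum_i theta_i^2 = (-0.307)^2 + (0.281)^2 + (0.286)^2 = 0.094249 + 0.078961 + 0.081796 = 0.255006.
  gamma(0) = 1 * (1 + 0.255006) = 1 * 1.255006 = 1.255006, which rounds to 1.2550.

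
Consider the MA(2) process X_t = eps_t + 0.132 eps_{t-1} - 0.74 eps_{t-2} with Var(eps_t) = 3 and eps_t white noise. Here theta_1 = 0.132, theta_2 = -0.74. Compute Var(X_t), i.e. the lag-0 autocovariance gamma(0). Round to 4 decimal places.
\gamma(0) = 4.6951

For an MA(q) process X_t = eps_t + sum_i theta_i eps_{t-i} with
Var(eps_t) = sigma^2, the variance is
  gamma(0) = sigma^2 * (1 + sum_i theta_i^2).
  sum_i theta_i^2 = (0.132)^2 + (-0.74)^2 = 0.017424 + 0.5476 = 0.565024.
  gamma(0) = 3 * (1 + 0.565024) = 3 * 1.565024 = 4.695072, which rounds to 4.6951.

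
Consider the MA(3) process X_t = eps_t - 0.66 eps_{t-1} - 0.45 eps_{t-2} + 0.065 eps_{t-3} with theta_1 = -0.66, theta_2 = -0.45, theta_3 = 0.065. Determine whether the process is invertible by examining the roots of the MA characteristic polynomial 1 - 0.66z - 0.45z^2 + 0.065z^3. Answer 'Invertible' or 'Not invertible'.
\text{Not invertible}

The MA(q) characteristic polynomial is P(z) = 1 - 0.66z - 0.45z^2 + 0.065z^3.
Invertibility requires all roots to lie outside the unit circle, i.e. |z| > 1 for every root.
Degree 3: look for a simple real root z0 first, then factor out (1 - z/z0) and solve the remaining quadratic.
Testing z0 = -2: P(-2) = 1 + (-0.66)(-2) + (-0.45)(-2)^2 + (0.065)(-2)^3
  = 1 + (1.32) + (-1.8) + (-0.52) = 0.  So z_0 = -2 is a root, |z_0| = 2.
Divide out the factor (1 + 0.5 z) = (1 - z/z0) (since 1/z0 = -0.5):
  P(z) = (1 + 0.5 z)(1 + (-1.16) z + (0.13) z^2)
  [check: z-coef -1.16 - (-0.5) = -0.66; z^2-coef 0.13 - (-0.5)(-1.16) = -0.45; z^3-coef -(-0.5)(0.13) = 0.065.]
Remaining roots from the quadratic factor 1 + (-1.16) z + (0.13) z^2:
  Set 1 + (-1.16) z + (0.13) z^2 = 0, i.e. a z^2 + b z + c = 0 with a = 0.13, b = -1.16, c = 1.
  Discriminant D = b^2 - 4ac = (-1.16)^2 - 4*(0.13)*1 = 1.3456 - (0.52) = 0.8256.
  D >= 0, so the roots are real: z = (-b +/- sqrt(D)) / (2a) = (1.16 +/- 0.908625) / (0.26).
    z_1 = (1.16 + 0.908625) / (0.26) = 7.9563,   |z_1| = 7.9563.
    z_2 = (1.16 - 0.908625) / (0.26) = 0.9668,   |z_2| = 0.9668.
Moduli of all roots: 2.0000, 7.9563, 0.9668.
All moduli strictly greater than 1? No.
Verdict: Not invertible.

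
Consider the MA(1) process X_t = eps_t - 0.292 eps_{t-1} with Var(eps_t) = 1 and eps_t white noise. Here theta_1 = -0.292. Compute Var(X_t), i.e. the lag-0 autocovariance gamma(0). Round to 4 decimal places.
\gamma(0) = 1.0853

For an MA(q) process X_t = eps_t + sum_i theta_i eps_{t-i} with
Var(eps_t) = sigma^2, the variance is
  gamma(0) = sigma^2 * (1 + sum_i theta_i^2).
  sum_i theta_i^2 = (-0.292)^2 = 0.085264.
  gamma(0) = 1 * (1 + 0.085264) = 1 * 1.085264 = 1.085264, which rounds to 1.0853.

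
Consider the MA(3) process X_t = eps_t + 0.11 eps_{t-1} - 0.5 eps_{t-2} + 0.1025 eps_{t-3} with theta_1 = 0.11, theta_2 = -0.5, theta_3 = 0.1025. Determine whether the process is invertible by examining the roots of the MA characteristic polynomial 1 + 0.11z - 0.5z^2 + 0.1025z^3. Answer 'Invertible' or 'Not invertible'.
\text{Invertible}

The MA(q) characteristic polynomial is P(z) = 1 + 0.11z - 0.5z^2 + 0.1025z^3.
Invertibility requires all roots to lie outside the unit circle, i.e. |z| > 1 for every root.
Degree 3: look for a simple real root z0 first, then factor out (1 - z/z0) and solve the remaining quadratic.
Testing z0 = 4: P(4) = 1 + (0.11)(4) + (-0.5)(4)^2 + (0.1025)(4)^3
  = 1 + (0.44) + (-8) + (6.56) = 0.  So z_0 = 4 is a root, |z_0| = 4.
Divide out the factor (1 - 0.25 z) = (1 - z/z0) (since 1/z0 = 0.25):
  P(z) = (1 - 0.25 z)(1 + (0.36) z + (-0.41) z^2)
  [check: z-coef 0.36 - (0.25) = 0.11; z^2-coef -0.41 - (0.25)(0.36) = -0.5; z^3-coef -(0.25)(-0.41) = 0.1025.]
Remaining roots from the quadratic factor 1 + (0.36) z + (-0.41) z^2:
  Set 1 + (0.36) z + (-0.41) z^2 = 0, i.e. a z^2 + b z + c = 0 with a = -0.41, b = 0.36, c = 1.
  Discriminant D = b^2 - 4ac = (0.36)^2 - 4*(-0.41)*1 = 0.1296 - (-1.64) = 1.7696.
  D >= 0, so the roots are real: z = (-b +/- sqrt(D)) / (2a) = (-0.36 +/- 1.330263) / (-0.82).
    z_1 = (-0.36 + 1.330263) / (-0.82) = -1.1832,   |z_1| = 1.1832.
    z_2 = (-0.36 - 1.330263) / (-0.82) = 2.0613,   |z_2| = 2.0613.
Moduli of all roots: 4.0000, 1.1832, 2.0613.
All moduli strictly greater than 1? Yes.
Verdict: Invertible.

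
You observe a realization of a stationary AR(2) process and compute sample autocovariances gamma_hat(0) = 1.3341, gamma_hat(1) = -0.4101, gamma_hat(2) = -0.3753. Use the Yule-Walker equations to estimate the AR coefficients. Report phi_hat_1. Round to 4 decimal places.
\hat\phi_{1} = -0.4350

The Yule-Walker equations for an AR(p) process read, in matrix form,
  Gamma_p phi = r_p,   with   (Gamma_p)_{ij} = gamma(|i - j|),
                       (r_p)_i = gamma(i),   i,j = 1..p.
Substitute the sample gammas (Toeplitz matrix and right-hand side of size 2):
  Gamma_p = [[1.3341, -0.4101], [-0.4101, 1.3341]]
  r_p     = [-0.4101, -0.3753]
Written out:
  1.3341 phi_1 - 0.4101 phi_2 = -0.4101
  -0.4101 phi_1 + 1.3341 phi_2 = -0.3753
Solve by Cramer's rule:
  det = gamma(0)^2 - gamma(1)^2 = (1.3341)^2 - (-0.4101)^2 = 1.77982281 - 0.16818201 = 1.6116408
  phi_hat_1 = [gamma(1) gamma(0) - gamma(1) gamma(2)] / det = [(-0.4101)(1.3341) - (-0.4101)(-0.3753)] / 1.6116408 = -0.70102494 / 1.6116408 = -0.435
  phi_hat_2 = [gamma(0) gamma(2) - gamma(1)^2] / det = [(1.3341)(-0.3753) - (-0.4101)^2] / 1.6116408 = -0.66886974 / 1.6116408 = -0.415
So phi_hat = [-0.4350, -0.4150].
Therefore phi_hat_1 = -0.4350.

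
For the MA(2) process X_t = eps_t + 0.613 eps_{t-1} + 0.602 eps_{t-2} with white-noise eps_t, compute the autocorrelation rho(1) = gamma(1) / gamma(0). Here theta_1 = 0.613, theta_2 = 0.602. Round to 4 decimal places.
\rho(1) = 0.5650

For an MA(q) process with theta_0 = 1, the autocovariance is
  gamma(k) = sigma^2 * sum_{i=0..q-k} theta_i * theta_{i+k},
and rho(k) = gamma(k) / gamma(0). Sigma^2 cancels.
  numerator   = (1)*(0.613) + (0.613)*(0.602) = 0.982026.
  denominator = (1)^2 + (0.613)^2 + (0.602)^2 = 1.738173.
  rho(1) = 0.982026 / 1.738173 = 0.5650.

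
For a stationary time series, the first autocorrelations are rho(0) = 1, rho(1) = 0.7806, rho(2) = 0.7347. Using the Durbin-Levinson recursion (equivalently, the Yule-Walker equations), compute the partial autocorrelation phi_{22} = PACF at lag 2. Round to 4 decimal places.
\phi_{22} = 0.3209

The PACF at lag k is phi_{kk}, the last component of the solution
to the Yule-Walker system G_k phi = r_k where
  (G_k)_{ij} = rho(|i - j|), (r_k)_i = rho(i), i,j = 1..k.
Equivalently, Durbin-Levinson gives phi_{kk} iteratively:
  phi_{11} = rho(1)
  phi_{kk} = [rho(k) - sum_{j=1..k-1} phi_{k-1,j} rho(k-j)]
            / [1 - sum_{j=1..k-1} phi_{k-1,j} rho(j)],
  phi_{k,j} = phi_{k-1,j} - phi_{kk} phi_{k-1,k-j},  j = 1..k-1.
Step k = 1:
  phi_11 = rho(1) = 0.7806.
Step k = 2:
  phi_22 = [rho(2) - phi_11 rho(1)] / [1 - phi_11 rho(1)] = [0.7347 - (0.7806)(0.7806)] / [1 - (0.7806)(0.7806)]
         = 0.12536364 / 0.39066364 = 0.3209.
Therefore phi_{22} = 0.3209.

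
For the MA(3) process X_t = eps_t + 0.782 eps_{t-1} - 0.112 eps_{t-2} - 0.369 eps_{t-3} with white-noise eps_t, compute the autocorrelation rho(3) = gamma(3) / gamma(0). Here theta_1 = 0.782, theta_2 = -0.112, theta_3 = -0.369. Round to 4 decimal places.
\rho(3) = -0.2096

For an MA(q) process with theta_0 = 1, the autocovariance is
  gamma(k) = sigma^2 * sum_{i=0..q-k} theta_i * theta_{i+k},
and rho(k) = gamma(k) / gamma(0). Sigma^2 cancels.
  numerator   = (1)*(-0.369) = -0.369.
  denominator = (1)^2 + (0.782)^2 + (-0.112)^2 + (-0.369)^2 = 1.760229.
  rho(3) = -0.369 / 1.760229 = -0.2096.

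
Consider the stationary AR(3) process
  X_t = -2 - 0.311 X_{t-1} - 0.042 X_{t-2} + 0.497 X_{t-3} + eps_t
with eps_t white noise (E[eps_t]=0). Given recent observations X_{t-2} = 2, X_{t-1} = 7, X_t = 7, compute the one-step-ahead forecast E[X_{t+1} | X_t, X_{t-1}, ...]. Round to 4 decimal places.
E[X_{t+1} \mid \mathcal F_t] = -3.4770

For an AR(p) model X_t = c + sum_i phi_i X_{t-i} + eps_t, the
one-step-ahead conditional mean is
  E[X_{t+1} | X_t, ...] = c + sum_i phi_i X_{t+1-i}.
Substitute known values:
  E[X_{t+1} | ...] = -2 + (-0.311) * (7) + (-0.042) * (7) + (0.497) * (2)
                   = -3.4770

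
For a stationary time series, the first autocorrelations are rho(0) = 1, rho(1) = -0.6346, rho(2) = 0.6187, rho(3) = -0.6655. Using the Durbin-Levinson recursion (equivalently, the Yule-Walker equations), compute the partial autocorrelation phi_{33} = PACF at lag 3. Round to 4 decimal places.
\phi_{33} = -0.3570

The PACF at lag k is phi_{kk}, the last component of the solution
to the Yule-Walker system G_k phi = r_k where
  (G_k)_{ij} = rho(|i - j|), (r_k)_i = rho(i), i,j = 1..k.
Equivalently, Durbin-Levinson gives phi_{kk} iteratively:
  phi_{11} = rho(1)
  phi_{kk} = [rho(k) - sum_{j=1..k-1} phi_{k-1,j} rho(k-j)]
            / [1 - sum_{j=1..k-1} phi_{k-1,j} rho(j)],
  phi_{k,j} = phi_{k-1,j} - phi_{kk} phi_{k-1,k-j},  j = 1..k-1.
Step k = 1:
  phi_11 = rho(1) = -0.6346.
Step k = 2:
  phi_22 = [rho(2) - phi_11 rho(1)] / [1 - phi_11 rho(1)] = [0.6187 - (-0.6346)(-0.6346)] / [1 - (-0.6346)(-0.6346)]
         = 0.21598284 / 0.59728284 = 0.361609.
  Update: phi_21 = phi_11 - phi_22 phi_11 = -0.6346 - (0.361609)(-0.6346) = -0.405123.
Step k = 3:
  phi_33 = [rho(3) - phi_21 rho(2) - phi_22 rho(1)] / [1 - phi_21 rho(1) - phi_22 rho(2)]
    numerator   = -0.6655 - (-0.405123)(0.6187) - (0.361609)(-0.6346) = -0.18537338
    denominator = 1 - (-0.405123)(-0.6346) - (0.361609)(0.6187) = 0.51918151
  phi_33 = -0.18537338 / 0.51918151 = -0.357.
Therefore phi_{33} = -0.3570.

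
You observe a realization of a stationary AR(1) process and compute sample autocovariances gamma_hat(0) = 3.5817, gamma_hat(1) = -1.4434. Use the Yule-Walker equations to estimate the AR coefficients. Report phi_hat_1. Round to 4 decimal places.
\hat\phi_{1} = -0.4030

The Yule-Walker equations for an AR(p) process read, in matrix form,
  Gamma_p phi = r_p,   with   (Gamma_p)_{ij} = gamma(|i - j|),
                       (r_p)_i = gamma(i),   i,j = 1..p.
Substitute the sample gammas (Toeplitz matrix and right-hand side of size 1):
  Gamma_p = [[3.5817]]
  r_p     = [-1.4434]
With p = 1 this is the single equation gamma(0) phi_1 = gamma(1):
  phi_hat_1 = gamma(1) / gamma(0) = -1.4434 / 3.5817 = -0.4030.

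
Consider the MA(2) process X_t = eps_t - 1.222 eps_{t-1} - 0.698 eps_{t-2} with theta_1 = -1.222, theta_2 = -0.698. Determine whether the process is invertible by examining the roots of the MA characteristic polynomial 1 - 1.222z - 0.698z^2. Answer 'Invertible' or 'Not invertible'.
\text{Not invertible}

The MA(q) characteristic polynomial is P(z) = 1 - 1.222z - 0.698z^2.
Invertibility requires all roots to lie outside the unit circle, i.e. |z| > 1 for every root.
Set 1 + (-1.222) z + (-0.698) z^2 = 0, i.e. a z^2 + b z + c = 0 with a = -0.698, b = -1.222, c = 1.
Discriminant D = b^2 - 4ac = (-1.222)^2 - 4*(-0.698)*1 = 1.493284 - (-2.792) = 4.285284.
D >= 0, so the roots are real: z = (-b +/- sqrt(D)) / (2a) = (1.222 +/- 2.070093) / (-1.396).
  z_1 = (1.222 + 2.070093) / (-1.396) = -2.3582,   |z_1| = 2.3582.
  z_2 = (1.222 - 2.070093) / (-1.396) = 0.6075,   |z_2| = 0.6075.
Moduli of all roots: 2.3582, 0.6075.
All moduli strictly greater than 1? No.
Verdict: Not invertible.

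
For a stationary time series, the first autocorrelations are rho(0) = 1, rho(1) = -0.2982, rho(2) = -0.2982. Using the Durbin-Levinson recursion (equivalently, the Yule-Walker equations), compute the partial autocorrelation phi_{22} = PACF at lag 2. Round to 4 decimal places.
\phi_{22} = -0.4249

The PACF at lag k is phi_{kk}, the last component of the solution
to the Yule-Walker system G_k phi = r_k where
  (G_k)_{ij} = rho(|i - j|), (r_k)_i = rho(i), i,j = 1..k.
Equivalently, Durbin-Levinson gives phi_{kk} iteratively:
  phi_{11} = rho(1)
  phi_{kk} = [rho(k) - sum_{j=1..k-1} phi_{k-1,j} rho(k-j)]
            / [1 - sum_{j=1..k-1} phi_{k-1,j} rho(j)],
  phi_{k,j} = phi_{k-1,j} - phi_{kk} phi_{k-1,k-j},  j = 1..k-1.
Step k = 1:
  phi_11 = rho(1) = -0.2982.
Step k = 2:
  phi_22 = [rho(2) - phi_11 rho(1)] / [1 - phi_11 rho(1)] = [-0.2982 - (-0.2982)(-0.2982)] / [1 - (-0.2982)(-0.2982)]
         = -0.38712324 / 0.91107676 = -0.4249.
Therefore phi_{22} = -0.4249.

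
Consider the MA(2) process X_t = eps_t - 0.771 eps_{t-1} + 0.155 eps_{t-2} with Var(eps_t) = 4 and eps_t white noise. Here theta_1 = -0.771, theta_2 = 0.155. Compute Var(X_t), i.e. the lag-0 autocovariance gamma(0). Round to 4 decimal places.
\gamma(0) = 6.4739

For an MA(q) process X_t = eps_t + sum_i theta_i eps_{t-i} with
Var(eps_t) = sigma^2, the variance is
  gamma(0) = sigma^2 * (1 + sum_i theta_i^2).
  sum_i theta_i^2 = (-0.771)^2 + (0.155)^2 = 0.594441 + 0.024025 = 0.618466.
  gamma(0) = 4 * (1 + 0.618466) = 4 * 1.618466 = 6.473864, which rounds to 6.4739.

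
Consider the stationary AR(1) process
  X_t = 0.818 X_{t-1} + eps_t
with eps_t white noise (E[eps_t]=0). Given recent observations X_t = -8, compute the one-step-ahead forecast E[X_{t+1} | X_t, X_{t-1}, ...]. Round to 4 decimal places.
E[X_{t+1} \mid \mathcal F_t] = -6.5440

For an AR(p) model X_t = c + sum_i phi_i X_{t-i} + eps_t, the
one-step-ahead conditional mean is
  E[X_{t+1} | X_t, ...] = c + sum_i phi_i X_{t+1-i}.
Substitute known values:
  E[X_{t+1} | ...] = (0.818) * (-8)
                   = -6.5440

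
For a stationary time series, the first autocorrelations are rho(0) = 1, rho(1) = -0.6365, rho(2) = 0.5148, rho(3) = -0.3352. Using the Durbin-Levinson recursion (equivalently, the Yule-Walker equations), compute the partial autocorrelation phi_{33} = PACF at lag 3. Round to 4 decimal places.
\phi_{33} = 0.0860

The PACF at lag k is phi_{kk}, the last component of the solution
to the Yule-Walker system G_k phi = r_k where
  (G_k)_{ij} = rho(|i - j|), (r_k)_i = rho(i), i,j = 1..k.
Equivalently, Durbin-Levinson gives phi_{kk} iteratively:
  phi_{11} = rho(1)
  phi_{kk} = [rho(k) - sum_{j=1..k-1} phi_{k-1,j} rho(k-j)]
            / [1 - sum_{j=1..k-1} phi_{k-1,j} rho(j)],
  phi_{k,j} = phi_{k-1,j} - phi_{kk} phi_{k-1,k-j},  j = 1..k-1.
Step k = 1:
  phi_11 = rho(1) = -0.6365.
Step k = 2:
  phi_22 = [rho(2) - phi_11 rho(1)] / [1 - phi_11 rho(1)] = [0.5148 - (-0.6365)(-0.6365)] / [1 - (-0.6365)(-0.6365)]
         = 0.10966775 / 0.59486775 = 0.184357.
  Update: phi_21 = phi_11 - phi_22 phi_11 = -0.6365 - (0.184357)(-0.6365) = -0.519157.
Step k = 3:
  phi_33 = [rho(3) - phi_21 rho(2) - phi_22 rho(1)] / [1 - phi_21 rho(1) - phi_22 rho(2)]
    numerator   = -0.3352 - (-0.519157)(0.5148) - (0.184357)(-0.6365) = 0.04940499
    denominator = 1 - (-0.519157)(-0.6365) - (0.184357)(0.5148) = 0.57464978
  phi_33 = 0.04940499 / 0.57464978 = 0.086.
Therefore phi_{33} = 0.0860.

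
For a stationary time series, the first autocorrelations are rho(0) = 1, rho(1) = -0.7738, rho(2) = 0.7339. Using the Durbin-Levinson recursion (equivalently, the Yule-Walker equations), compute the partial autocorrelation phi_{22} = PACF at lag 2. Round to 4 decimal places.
\phi_{22} = 0.3368

The PACF at lag k is phi_{kk}, the last component of the solution
to the Yule-Walker system G_k phi = r_k where
  (G_k)_{ij} = rho(|i - j|), (r_k)_i = rho(i), i,j = 1..k.
Equivalently, Durbin-Levinson gives phi_{kk} iteratively:
  phi_{11} = rho(1)
  phi_{kk} = [rho(k) - sum_{j=1..k-1} phi_{k-1,j} rho(k-j)]
            / [1 - sum_{j=1..k-1} phi_{k-1,j} rho(j)],
  phi_{k,j} = phi_{k-1,j} - phi_{kk} phi_{k-1,k-j},  j = 1..k-1.
Step k = 1:
  phi_11 = rho(1) = -0.7738.
Step k = 2:
  phi_22 = [rho(2) - phi_11 rho(1)] / [1 - phi_11 rho(1)] = [0.7339 - (-0.7738)(-0.7738)] / [1 - (-0.7738)(-0.7738)]
         = 0.13513356 / 0.40123356 = 0.3368.
Therefore phi_{22} = 0.3368.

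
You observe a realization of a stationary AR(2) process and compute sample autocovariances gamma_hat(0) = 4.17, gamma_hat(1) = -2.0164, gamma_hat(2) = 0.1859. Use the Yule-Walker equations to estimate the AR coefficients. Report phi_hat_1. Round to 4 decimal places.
\hat\phi_{1} = -0.6030

The Yule-Walker equations for an AR(p) process read, in matrix form,
  Gamma_p phi = r_p,   with   (Gamma_p)_{ij} = gamma(|i - j|),
                       (r_p)_i = gamma(i),   i,j = 1..p.
Substitute the sample gammas (Toeplitz matrix and right-hand side of size 2):
  Gamma_p = [[4.17, -2.0164], [-2.0164, 4.17]]
  r_p     = [-2.0164, 0.1859]
Written out:
  4.17 phi_1 - 2.0164 phi_2 = -2.0164
  -2.0164 phi_1 + 4.17 phi_2 = 0.1859
Solve by Cramer's rule:
  det = gamma(0)^2 - gamma(1)^2 = (4.17)^2 - (-2.0164)^2 = 17.3889 - 4.06586896 = 13.32303104
  phi_hat_1 = [gamma(1) gamma(0) - gamma(1) gamma(2)] / det = [(-2.0164)(4.17) - (-2.0164)(0.1859)] / 13.32303104 = -8.03353924 / 13.32303104 = -0.603
  phi_hat_2 = [gamma(0) gamma(2) - gamma(1)^2] / det = [(4.17)(0.1859) - (-2.0164)^2] / 13.32303104 = -3.29066596 / 13.32303104 = -0.247
So phi_hat = [-0.6030, -0.2470].
Therefore phi_hat_1 = -0.6030.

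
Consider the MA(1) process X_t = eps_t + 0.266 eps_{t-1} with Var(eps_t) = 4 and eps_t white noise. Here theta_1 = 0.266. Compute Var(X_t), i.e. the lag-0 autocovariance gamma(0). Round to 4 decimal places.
\gamma(0) = 4.2830

For an MA(q) process X_t = eps_t + sum_i theta_i eps_{t-i} with
Var(eps_t) = sigma^2, the variance is
  gamma(0) = sigma^2 * (1 + sum_i theta_i^2).
  sum_i theta_i^2 = (0.266)^2 = 0.070756.
  gamma(0) = 4 * (1 + 0.070756) = 4 * 1.070756 = 4.283024, which rounds to 4.2830.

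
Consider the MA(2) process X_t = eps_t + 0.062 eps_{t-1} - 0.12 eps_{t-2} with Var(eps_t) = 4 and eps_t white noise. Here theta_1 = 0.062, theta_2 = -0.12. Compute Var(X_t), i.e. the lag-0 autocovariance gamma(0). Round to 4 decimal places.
\gamma(0) = 4.0730

For an MA(q) process X_t = eps_t + sum_i theta_i eps_{t-i} with
Var(eps_t) = sigma^2, the variance is
  gamma(0) = sigma^2 * (1 + sum_i theta_i^2).
  sum_i theta_i^2 = (0.062)^2 + (-0.12)^2 = 0.003844 + 0.0144 = 0.018244.
  gamma(0) = 4 * (1 + 0.018244) = 4 * 1.018244 = 4.072976, which rounds to 4.0730.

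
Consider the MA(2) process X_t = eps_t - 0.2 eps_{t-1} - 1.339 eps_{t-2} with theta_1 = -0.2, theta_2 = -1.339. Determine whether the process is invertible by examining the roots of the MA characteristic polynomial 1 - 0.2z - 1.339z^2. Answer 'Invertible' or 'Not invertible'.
\text{Not invertible}

The MA(q) characteristic polynomial is P(z) = 1 - 0.2z - 1.339z^2.
Invertibility requires all roots to lie outside the unit circle, i.e. |z| > 1 for every root.
Set 1 + (-0.2) z + (-1.339) z^2 = 0, i.e. a z^2 + b z + c = 0 with a = -1.339, b = -0.2, c = 1.
Discriminant D = b^2 - 4ac = (-0.2)^2 - 4*(-1.339)*1 = 0.04 - (-5.356) = 5.396.
D >= 0, so the roots are real: z = (-b +/- sqrt(D)) / (2a) = (0.2 +/- 2.322929) / (-2.678).
  z_1 = (0.2 + 2.322929) / (-2.678) = -0.9421,   |z_1| = 0.9421.
  z_2 = (0.2 - 2.322929) / (-2.678) = 0.7927,   |z_2| = 0.7927.
Moduli of all roots: 0.9421, 0.7927.
All moduli strictly greater than 1? No.
Verdict: Not invertible.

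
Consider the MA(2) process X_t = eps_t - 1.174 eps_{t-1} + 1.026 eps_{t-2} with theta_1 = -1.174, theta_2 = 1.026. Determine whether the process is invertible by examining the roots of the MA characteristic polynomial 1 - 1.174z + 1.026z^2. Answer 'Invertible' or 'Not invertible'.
\text{Not invertible}

The MA(q) characteristic polynomial is P(z) = 1 - 1.174z + 1.026z^2.
Invertibility requires all roots to lie outside the unit circle, i.e. |z| > 1 for every root.
Set 1 + (-1.174) z + (1.026) z^2 = 0, i.e. a z^2 + b z + c = 0 with a = 1.026, b = -1.174, c = 1.
Discriminant D = b^2 - 4ac = (-1.174)^2 - 4*(1.026)*1 = 1.378276 - (4.104) = -2.725724.
D < 0, so the roots are the complex-conjugate pair z = (-b +/- i sqrt(-D)) / (2a) = 0.5721 +/- 0.8046i.
For a conjugate pair |z|^2 = z * conj(z) = (product of roots) = c/a = 1/(1.026) = 0.974659, so |z| = sqrt(0.974659) = 0.9872 for both roots.
Moduli of all roots: 0.9872, 0.9872.
All moduli strictly greater than 1? No.
Verdict: Not invertible.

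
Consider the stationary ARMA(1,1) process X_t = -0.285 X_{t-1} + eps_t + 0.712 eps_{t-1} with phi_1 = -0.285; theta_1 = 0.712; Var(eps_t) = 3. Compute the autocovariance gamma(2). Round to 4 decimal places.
\gamma(2) = -0.3167

Multiply the model equation by X_{t-k} and take expectations. With theta_0 = psi_0 = 1 and psi_j the MA(infinity) weights, this gives
  gamma(k) - sum_i phi_i gamma(k-i) = c_k,
  c_k = sigma^2 * sum_{j=k..q} theta_j psi_{j-k}   (c_k = 0 for k > q),
using gamma(-m) = gamma(m).
psi-weights needed (psi_j = theta_j + sum_i phi_i psi_{j-i}):
  psi_1 = theta_1 + phi_1 = 0.712 + (-0.285) = 0.427
Right-hand sides:
  c_0 = sigma^2 (1 + theta_1 psi_1) = 3 * (1 + (0.712)(0.427)) = 3 * 1.304024 = 3.912072
  c_1 = sigma^2 theta_1 = 3 * (0.712) = 2.136
  c_2 = 0
Equations for k = 0 and k = 1 (AR order 1):
  gamma(0) = phi_1 gamma(1) + c_0
  gamma(1) = phi_1 gamma(0) + c_1
Substituting the second into the first: gamma(0) (1 - phi_1^2) = c_0 + phi_1 c_1, so
  gamma(0) = (c_0 + phi_1 c_1) / (1 - phi_1^2) = (3.912072 + (-0.285)(2.136)) / (1 - (-0.285)^2) = 3.303312 / 0.918775 = 3.595344.
  gamma(1) = phi_1 gamma(0) + c_1 = (-0.285)(3.595344) + (2.136) = 1.111327.
For k = 2 (> q): gamma(2) = phi_1 gamma(1) = (-0.285)(1.111327) = -0.316728.
Therefore gamma(2) = -0.3167 (to 4 decimal places).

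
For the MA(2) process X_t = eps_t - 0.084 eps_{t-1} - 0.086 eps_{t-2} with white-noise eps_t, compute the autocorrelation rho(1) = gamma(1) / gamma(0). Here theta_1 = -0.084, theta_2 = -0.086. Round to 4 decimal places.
\rho(1) = -0.0757

For an MA(q) process with theta_0 = 1, the autocovariance is
  gamma(k) = sigma^2 * sum_{i=0..q-k} theta_i * theta_{i+k},
and rho(k) = gamma(k) / gamma(0). Sigma^2 cancels.
  numerator   = (1)*(-0.084) + (-0.084)*(-0.086) = -0.076776.
  denominator = (1)^2 + (-0.084)^2 + (-0.086)^2 = 1.014452.
  rho(1) = -0.076776 / 1.014452 = -0.0757.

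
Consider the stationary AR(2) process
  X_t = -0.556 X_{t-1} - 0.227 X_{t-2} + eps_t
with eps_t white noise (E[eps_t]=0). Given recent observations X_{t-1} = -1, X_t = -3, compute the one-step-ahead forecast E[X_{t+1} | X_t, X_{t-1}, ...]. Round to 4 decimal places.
E[X_{t+1} \mid \mathcal F_t] = 1.8950

For an AR(p) model X_t = c + sum_i phi_i X_{t-i} + eps_t, the
one-step-ahead conditional mean is
  E[X_{t+1} | X_t, ...] = c + sum_i phi_i X_{t+1-i}.
Substitute known values:
  E[X_{t+1} | ...] = (-0.556) * (-3) + (-0.227) * (-1)
                   = 1.8950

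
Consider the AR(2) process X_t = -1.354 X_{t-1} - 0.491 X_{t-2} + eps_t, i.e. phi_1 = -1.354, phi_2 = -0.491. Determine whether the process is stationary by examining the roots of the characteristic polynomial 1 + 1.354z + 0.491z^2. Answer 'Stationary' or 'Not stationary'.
\text{Stationary}

The AR(p) characteristic polynomial is P(z) = 1 + 1.354z + 0.491z^2.
Stationarity requires all roots to lie outside the unit circle, i.e. |z| > 1 for every root.
Set 1 + (1.354) z + (0.491) z^2 = 0, i.e. a z^2 + b z + c = 0 with a = 0.491, b = 1.354, c = 1.
Discriminant D = b^2 - 4ac = (1.354)^2 - 4*(0.491)*1 = 1.833316 - (1.964) = -0.130684.
D < 0, so the roots are the complex-conjugate pair z = (-b +/- i sqrt(-D)) / (2a) = -1.3788 +/- 0.3681i.
For a conjugate pair |z|^2 = z * conj(z) = (product of roots) = c/a = 1/(0.491) = 2.03666, so |z| = sqrt(2.03666) = 1.4271 for both roots.
Moduli of all roots: 1.4271, 1.4271.
All moduli strictly greater than 1? Yes.
Verdict: Stationary.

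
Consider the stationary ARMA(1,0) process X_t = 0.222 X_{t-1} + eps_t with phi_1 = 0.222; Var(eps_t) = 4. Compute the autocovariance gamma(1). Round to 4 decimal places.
\gamma(1) = 0.9340

Multiply the model equation by X_{t-k} and take expectations. With theta_0 = psi_0 = 1 and psi_j the MA(infinity) weights, this gives
  gamma(k) - sum_i phi_i gamma(k-i) = c_k,
  c_k = sigma^2 * sum_{j=k..q} theta_j psi_{j-k}   (c_k = 0 for k > q),
using gamma(-m) = gamma(m).
Pure AR (q = 0): c_0 = sigma^2 = 4, c_k = 0 for k >= 1.
Equations for k = 0 and k = 1 (AR order 1):
  gamma(0) = phi_1 gamma(1) + c_0
  gamma(1) = phi_1 gamma(0) + c_1
Substituting the second into the first: gamma(0) (1 - phi_1^2) = c_0 + phi_1 c_1, so
  gamma(0) = c_0 / (1 - phi_1^2) = 4 / (1 - (0.222)^2) = 4 / 0.950716 = 4.207355.
  gamma(1) = phi_1 gamma(0) = (0.222)(4.207355) = 0.934033.
Therefore gamma(1) = 0.9340 (to 4 decimal places).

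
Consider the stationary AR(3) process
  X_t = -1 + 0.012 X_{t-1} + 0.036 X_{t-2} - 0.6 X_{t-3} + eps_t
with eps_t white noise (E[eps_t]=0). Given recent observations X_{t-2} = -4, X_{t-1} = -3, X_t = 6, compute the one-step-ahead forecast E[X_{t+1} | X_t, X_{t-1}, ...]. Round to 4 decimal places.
E[X_{t+1} \mid \mathcal F_t] = 1.3640

For an AR(p) model X_t = c + sum_i phi_i X_{t-i} + eps_t, the
one-step-ahead conditional mean is
  E[X_{t+1} | X_t, ...] = c + sum_i phi_i X_{t+1-i}.
Substitute known values:
  E[X_{t+1} | ...] = -1 + (0.012) * (6) + (0.036) * (-3) + (-0.6) * (-4)
                   = 1.3640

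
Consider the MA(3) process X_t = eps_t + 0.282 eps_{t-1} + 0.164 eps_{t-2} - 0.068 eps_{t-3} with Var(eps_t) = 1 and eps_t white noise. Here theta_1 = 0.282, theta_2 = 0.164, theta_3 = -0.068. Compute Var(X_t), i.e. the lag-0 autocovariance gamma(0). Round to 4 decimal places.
\gamma(0) = 1.1110

For an MA(q) process X_t = eps_t + sum_i theta_i eps_{t-i} with
Var(eps_t) = sigma^2, the variance is
  gamma(0) = sigma^2 * (1 + sum_i theta_i^2).
  sum_i theta_i^2 = (0.282)^2 + (0.164)^2 + (-0.068)^2 = 0.079524 + 0.026896 + 0.004624 = 0.111044.
  gamma(0) = 1 * (1 + 0.111044) = 1 * 1.111044 = 1.111044, which rounds to 1.1110.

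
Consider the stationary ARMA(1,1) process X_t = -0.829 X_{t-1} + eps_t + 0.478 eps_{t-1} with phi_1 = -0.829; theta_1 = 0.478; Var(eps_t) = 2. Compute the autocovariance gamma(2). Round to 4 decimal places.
\gamma(2) = 1.1234

Multiply the model equation by X_{t-k} and take expectations. With theta_0 = psi_0 = 1 and psi_j the MA(infinity) weights, this gives
  gamma(k) - sum_i phi_i gamma(k-i) = c_k,
  c_k = sigma^2 * sum_{j=k..q} theta_j psi_{j-k}   (c_k = 0 for k > q),
using gamma(-m) = gamma(m).
psi-weights needed (psi_j = theta_j + sum_i phi_i psi_{j-i}):
  psi_1 = theta_1 + phi_1 = 0.478 + (-0.829) = -0.351
Right-hand sides:
  c_0 = sigma^2 (1 + theta_1 psi_1) = 2 * (1 + (0.478)(-0.351)) = 2 * 0.832222 = 1.664444
  c_1 = sigma^2 theta_1 = 2 * (0.478) = 0.956
  c_2 = 0
Equations for k = 0 and k = 1 (AR order 1):
  gamma(0) = phi_1 gamma(1) + c_0
  gamma(1) = phi_1 gamma(0) + c_1
Substituting the second into the first: gamma(0) (1 - phi_1^2) = c_0 + phi_1 c_1, so
  gamma(0) = (c_0 + phi_1 c_1) / (1 - phi_1^2) = (1.664444 + (-0.829)(0.956)) / (1 - (-0.829)^2) = 0.87192 / 0.312759 = 2.787833.
  gamma(1) = phi_1 gamma(0) + c_1 = (-0.829)(2.787833) + (0.956) = -1.355114.
For k = 2 (> q): gamma(2) = phi_1 gamma(1) = (-0.829)(-1.355114) = 1.123389.
Therefore gamma(2) = 1.1234 (to 4 decimal places).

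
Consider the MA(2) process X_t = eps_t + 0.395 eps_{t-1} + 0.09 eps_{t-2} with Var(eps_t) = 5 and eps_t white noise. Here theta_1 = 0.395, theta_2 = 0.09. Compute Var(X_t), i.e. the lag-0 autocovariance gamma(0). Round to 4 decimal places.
\gamma(0) = 5.8206

For an MA(q) process X_t = eps_t + sum_i theta_i eps_{t-i} with
Var(eps_t) = sigma^2, the variance is
  gamma(0) = sigma^2 * (1 + sum_i theta_i^2).
  sum_i theta_i^2 = (0.395)^2 + (0.09)^2 = 0.156025 + 0.0081 = 0.164125.
  gamma(0) = 5 * (1 + 0.164125) = 5 * 1.164125 = 5.820625, which rounds to 5.8206.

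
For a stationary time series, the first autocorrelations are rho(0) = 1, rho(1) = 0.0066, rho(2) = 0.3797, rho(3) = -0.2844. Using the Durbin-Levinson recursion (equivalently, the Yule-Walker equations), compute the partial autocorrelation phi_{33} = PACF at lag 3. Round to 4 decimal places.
\phi_{33} = -0.3371

The PACF at lag k is phi_{kk}, the last component of the solution
to the Yule-Walker system G_k phi = r_k where
  (G_k)_{ij} = rho(|i - j|), (r_k)_i = rho(i), i,j = 1..k.
Equivalently, Durbin-Levinson gives phi_{kk} iteratively:
  phi_{11} = rho(1)
  phi_{kk} = [rho(k) - sum_{j=1..k-1} phi_{k-1,j} rho(k-j)]
            / [1 - sum_{j=1..k-1} phi_{k-1,j} rho(j)],
  phi_{k,j} = phi_{k-1,j} - phi_{kk} phi_{k-1,k-j},  j = 1..k-1.
Step k = 1:
  phi_11 = rho(1) = 0.0066.
Step k = 2:
  phi_22 = [rho(2) - phi_11 rho(1)] / [1 - phi_11 rho(1)] = [0.3797 - (0.0066)(0.0066)] / [1 - (0.0066)(0.0066)]
         = 0.37965644 / 0.99995644 = 0.379673.
  Update: phi_21 = phi_11 - phi_22 phi_11 = 0.0066 - (0.379673)(0.0066) = 0.004094.
Step k = 3:
  phi_33 = [rho(3) - phi_21 rho(2) - phi_22 rho(1)] / [1 - phi_21 rho(1) - phi_22 rho(2)]
    numerator   = -0.2844 - (0.004094)(0.3797) - (0.379673)(0.0066) = -0.28846039
    denominator = 1 - (0.004094)(0.0066) - (0.379673)(0.3797) = 0.85581115
  phi_33 = -0.28846039 / 0.85581115 = -0.3371.
Therefore phi_{33} = -0.3371.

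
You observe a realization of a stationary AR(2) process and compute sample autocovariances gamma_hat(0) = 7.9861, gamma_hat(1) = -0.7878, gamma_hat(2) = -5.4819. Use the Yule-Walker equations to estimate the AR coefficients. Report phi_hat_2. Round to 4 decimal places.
\hat\phi_{2} = -0.7030

The Yule-Walker equations for an AR(p) process read, in matrix form,
  Gamma_p phi = r_p,   with   (Gamma_p)_{ij} = gamma(|i - j|),
                       (r_p)_i = gamma(i),   i,j = 1..p.
Substitute the sample gammas (Toeplitz matrix and right-hand side of size 2):
  Gamma_p = [[7.9861, -0.7878], [-0.7878, 7.9861]]
  r_p     = [-0.7878, -5.4819]
Written out:
  7.9861 phi_1 - 0.7878 phi_2 = -0.7878
  -0.7878 phi_1 + 7.9861 phi_2 = -5.4819
Solve by Cramer's rule:
  det = gamma(0)^2 - gamma(1)^2 = (7.9861)^2 - (-0.7878)^2 = 63.77779321 - 0.62062884 = 63.15716437
  phi_hat_1 = [gamma(1) gamma(0) - gamma(1) gamma(2)] / det = [(-0.7878)(7.9861) - (-0.7878)(-5.4819)] / 63.15716437 = -10.6100904 / 63.15716437 = -0.168
  phi_hat_2 = [gamma(0) gamma(2) - gamma(1)^2] / det = [(7.9861)(-5.4819) - (-0.7878)^2] / 63.15716437 = -44.39963043 / 63.15716437 = -0.703
So phi_hat = [-0.1680, -0.7030].
Therefore phi_hat_2 = -0.7030.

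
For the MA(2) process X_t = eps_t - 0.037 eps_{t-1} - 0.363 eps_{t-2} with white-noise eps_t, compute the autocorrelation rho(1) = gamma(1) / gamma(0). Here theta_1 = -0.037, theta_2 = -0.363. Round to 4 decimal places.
\rho(1) = -0.0208

For an MA(q) process with theta_0 = 1, the autocovariance is
  gamma(k) = sigma^2 * sum_{i=0..q-k} theta_i * theta_{i+k},
and rho(k) = gamma(k) / gamma(0). Sigma^2 cancels.
  numerator   = (1)*(-0.037) + (-0.037)*(-0.363) = -0.023569.
  denominator = (1)^2 + (-0.037)^2 + (-0.363)^2 = 1.133138.
  rho(1) = -0.023569 / 1.133138 = -0.0208.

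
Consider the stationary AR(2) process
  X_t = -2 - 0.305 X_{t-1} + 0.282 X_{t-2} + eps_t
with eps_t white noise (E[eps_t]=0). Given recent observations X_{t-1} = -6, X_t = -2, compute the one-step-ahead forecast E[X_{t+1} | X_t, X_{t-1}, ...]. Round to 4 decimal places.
E[X_{t+1} \mid \mathcal F_t] = -3.0820

For an AR(p) model X_t = c + sum_i phi_i X_{t-i} + eps_t, the
one-step-ahead conditional mean is
  E[X_{t+1} | X_t, ...] = c + sum_i phi_i X_{t+1-i}.
Substitute known values:
  E[X_{t+1} | ...] = -2 + (-0.305) * (-2) + (0.282) * (-6)
                   = -3.0820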